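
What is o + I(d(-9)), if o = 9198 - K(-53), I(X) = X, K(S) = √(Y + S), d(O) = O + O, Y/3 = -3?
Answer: 9180 - I*√62 ≈ 9180.0 - 7.874*I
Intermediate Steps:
Y = -9 (Y = 3*(-3) = -9)
d(O) = 2*O
K(S) = √(-9 + S)
o = 9198 - I*√62 (o = 9198 - √(-9 - 53) = 9198 - √(-62) = 9198 - I*√62 ≈ 9198.0 - 7.874*I)
o + I(d(-9)) = (9198 - I*√62) + 2*(-9) = (9198 - I*√62) - 18 = 9180 - I*√62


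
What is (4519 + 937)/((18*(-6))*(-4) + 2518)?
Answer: 2728/1475 ≈ 1.8495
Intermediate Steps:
(4519 + 937)/((18*(-6))*(-4) + 2518) = 5456/(-108*(-4) + 2518) = 5456/(432 + 2518) = 5456/2950 = 5456*(1/2950) = 2728/1475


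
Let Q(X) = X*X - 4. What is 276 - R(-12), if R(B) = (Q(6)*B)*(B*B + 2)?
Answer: 56340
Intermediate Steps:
Q(X) = -4 + X**2 (Q(X) = X**2 - 4 = -4 + X**2)
R(B) = 32*B*(2 + B**2) (R(B) = ((-4 + 6**2)*B)*(B*B + 2) = ((-4 + 36)*B)*(B**2 + 2) = (32*B)*(2 + B**2) = 32*B*(2 + B**2))
276 - R(-12) = 276 - 32*(-12)*(2 + (-12)**2) = 276 - 32*(-12)*(2 + 144) = 276 - 32*(-12)*146 = 276 - 1*(-56064) = 276 + 56064 = 56340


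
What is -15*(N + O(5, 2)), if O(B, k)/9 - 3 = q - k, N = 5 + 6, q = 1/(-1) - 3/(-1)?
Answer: -570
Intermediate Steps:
q = 2 (q = 1*(-1) - 3*(-1) = -1 + 3 = 2)
N = 11
O(B, k) = 45 - 9*k (O(B, k) = 27 + 9*(2 - k) = 27 + (18 - 9*k) = 45 - 9*k)
-15*(N + O(5, 2)) = -15*(11 + (45 - 9*2)) = -15*(11 + (45 - 18)) = -15*(11 + 27) = -15*38 = -570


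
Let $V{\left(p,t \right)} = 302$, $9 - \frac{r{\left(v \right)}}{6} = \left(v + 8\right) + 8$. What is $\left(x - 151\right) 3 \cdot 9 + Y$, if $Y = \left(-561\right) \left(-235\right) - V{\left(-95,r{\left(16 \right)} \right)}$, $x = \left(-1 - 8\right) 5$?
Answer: $126241$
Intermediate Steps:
$r{\left(v \right)} = -42 - 6 v$ ($r{\left(v \right)} = 54 - 6 \left(\left(v + 8\right) + 8\right) = 54 - 6 \left(\left(8 + v\right) + 8\right) = 54 - 6 \left(16 + v\right) = 54 - \left(96 + 6 v\right) = -42 - 6 v$)
$x = -45$ ($x = \left(-9\right) 5 = -45$)
$Y = 131533$ ($Y = \left(-561\right) \left(-235\right) - 302 = 131835 - 302 = 131533$)
$\left(x - 151\right) 3 \cdot 9 + Y = \left(-45 - 151\right) 3 \cdot 9 + 131533 = \left(-196\right) 27 + 131533 = -5292 + 131533 = 126241$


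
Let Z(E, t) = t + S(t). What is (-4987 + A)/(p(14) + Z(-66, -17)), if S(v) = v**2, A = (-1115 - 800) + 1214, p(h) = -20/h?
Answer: -19908/947 ≈ -21.022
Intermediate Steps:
A = -701 (A = -1915 + 1214 = -701)
Z(E, t) = t + t**2
(-4987 + A)/(p(14) + Z(-66, -17)) = (-4987 - 701)/(-20/14 - 17*(1 - 17)) = -5688/(-20*1/14 - 17*(-16)) = -5688/(-10/7 + 272) = -5688/1894/7 = -5688*7/1894 = -19908/947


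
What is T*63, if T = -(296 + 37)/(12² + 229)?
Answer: -20979/373 ≈ -56.244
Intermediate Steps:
T = -333/373 (T = -333/(144 + 229) = -333/373 ≈ -0.89276)
T*63 = -333/373*63 = -20979/373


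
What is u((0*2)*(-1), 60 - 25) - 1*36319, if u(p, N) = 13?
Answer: -36306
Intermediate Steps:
u((0*2)*(-1), 60 - 25) - 1*36319 = 13 - 1*36319 = 13 - 36319 = -36306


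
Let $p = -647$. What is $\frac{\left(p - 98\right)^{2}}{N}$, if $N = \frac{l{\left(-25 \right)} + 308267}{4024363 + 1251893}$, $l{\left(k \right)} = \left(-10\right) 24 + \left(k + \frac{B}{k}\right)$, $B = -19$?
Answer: $\frac{73211349660000}{7700069} \approx 9.5079 \cdot 10^{6}$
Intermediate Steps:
$l{\left(k \right)} = -240 + k - \frac{19}{k}$ ($l{\left(k \right)} = \left(-10\right) 24 + \left(k - \frac{19}{k}\right) = -240 + \left(k - \frac{19}{k}\right) = -240 + k - \frac{19}{k}$)
$N = \frac{7700069}{131906400}$ ($N = \frac{\left(-240 - 25 - \frac{19}{-25}\right) + 308267}{4024363 + 1251893} = \frac{\left(-240 - 25 - - \frac{19}{25}\right) + 308267}{5276256} = \left(\left(-240 - 25 + \frac{19}{25}\right) + 308267\right) \frac{1}{5276256} = \left(- \frac{6606}{25} + 308267\right) \frac{1}{5276256} = \frac{7700069}{25} \cdot \frac{1}{5276256} = \frac{7700069}{131906400} \approx 0.058375$)
$\frac{\left(p - 98\right)^{2}}{N} = \frac{\left(-647 - 98\right)^{2}}{\frac{7700069}{131906400}} = \left(-745\right)^{2} \cdot \frac{131906400}{7700069} = 555025 \cdot \frac{131906400}{7700069} = \frac{73211349660000}{7700069}$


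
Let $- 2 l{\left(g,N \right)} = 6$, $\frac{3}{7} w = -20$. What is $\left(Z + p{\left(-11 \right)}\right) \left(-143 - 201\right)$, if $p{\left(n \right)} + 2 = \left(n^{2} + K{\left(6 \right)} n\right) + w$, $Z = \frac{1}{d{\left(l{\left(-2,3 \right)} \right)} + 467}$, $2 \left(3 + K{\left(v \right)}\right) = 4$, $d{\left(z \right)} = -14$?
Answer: $- \frac{12986344}{453} \approx -28667.0$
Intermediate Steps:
$w = - \frac{140}{3}$ ($w = \frac{7}{3} \left(-20\right) = - \frac{140}{3} \approx -46.667$)
$l{\left(g,N \right)} = -3$ ($l{\left(g,N \right)} = \left(- \frac{1}{2}\right) 6 = -3$)
$K{\left(v \right)} = -1$ ($K{\left(v \right)} = -3 + \frac{1}{2} \cdot 4 = -3 + 2 = -1$)
$Z = \frac{1}{453}$ ($Z = \frac{1}{-14 + 467} = \frac{1}{453} \approx 0.0022075$)
$p{\left(n \right)} = - \frac{146}{3} + n^{2} - n$ ($p{\left(n \right)} = -2 - \left(\frac{140}{3} + n - n^{2}\right) = - \frac{146}{3} + n^{2} - n$)
$\left(Z + p{\left(-11 \right)}\right) \left(-143 - 201\right) = \left(\frac{1}{453} - \left(\frac{113}{3} - 121\right)\right) \left(-143 - 201\right) = \left(\frac{1}{453} + \left(- \frac{146}{3} + 121 + 11\right)\right) \left(-143 - 201\right) = \left(\frac{1}{453} + \frac{250}{3}\right) \left(-344\right) = \frac{37751}{453} \left(-344\right) = - \frac{12986344}{453}$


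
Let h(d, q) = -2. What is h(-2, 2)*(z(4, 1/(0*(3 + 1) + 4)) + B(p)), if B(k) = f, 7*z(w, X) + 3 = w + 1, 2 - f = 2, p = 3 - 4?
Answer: -4/7 ≈ -0.57143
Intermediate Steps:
p = -1
f = 0 (f = 2 - 1*2 = 2 - 2 = 0)
z(w, X) = -2/7 + w/7 (z(w, X) = -3/7 + (w + 1)/7 = -3/7 + (1 + w)/7 = -3/7 + (⅐ + w/7) = -2/7 + w/7)
B(k) = 0
h(-2, 2)*(z(4, 1/(0*(3 + 1) + 4)) + B(p)) = -2*((-2/7 + (⅐)*4) + 0) = -2*((-2/7 + 4/7) + 0) = -2*(2/7 + 0) = -2*2/7 = -4/7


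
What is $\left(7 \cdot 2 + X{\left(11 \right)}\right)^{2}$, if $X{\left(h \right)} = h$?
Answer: $625$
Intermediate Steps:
$\left(7 \cdot 2 + X{\left(11 \right)}\right)^{2} = \left(7 \cdot 2 + 11\right)^{2} = \left(14 + 11\right)^{2} = 25^{2} = 625$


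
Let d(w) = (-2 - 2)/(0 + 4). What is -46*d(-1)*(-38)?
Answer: -1748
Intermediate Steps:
d(w) = -1 (d(w) = -4/4 = -4*¼ = -1)
-46*d(-1)*(-38) = -46*(-1)*(-38) = 46*(-38) = -1748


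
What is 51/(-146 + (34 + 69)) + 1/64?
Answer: -3221/2752 ≈ -1.1704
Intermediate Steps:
51/(-146 + (34 + 69)) + 1/64 = 51/(-146 + 103) + 1/64 = 51/(-43) + 1/64 = 51*(-1/43) + 1/64 = -51/43 + 1/64 = -3221/2752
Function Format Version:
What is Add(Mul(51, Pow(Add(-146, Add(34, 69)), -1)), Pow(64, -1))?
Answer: Rational(-3221, 2752) ≈ -1.1704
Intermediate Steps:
Add(Mul(51, Pow(Add(-146, Add(34, 69)), -1)), Pow(64, -1)) = Add(Mul(51, Pow(Add(-146, 103), -1)), Rational(1, 64)) = Add(Mul(51, Pow(-43, -1)), Rational(1, 64)) = Add(Mul(51, Rational(-1, 43)), Rational(1, 64)) = Add(Rational(-51, 43), Rational(1, 64)) = Rational(-3221, 2752)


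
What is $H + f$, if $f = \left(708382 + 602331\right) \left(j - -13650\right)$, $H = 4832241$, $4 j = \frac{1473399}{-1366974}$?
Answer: $\frac{10872432148492961}{607544} \approx 1.7896 \cdot 10^{10}$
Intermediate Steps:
$j = - \frac{163711}{607544}$ ($j = \frac{1473399 \frac{1}{-1366974}}{4} = \frac{1473399 \left(- \frac{1}{1366974}\right)}{4} = \frac{1}{4} \left(- \frac{163711}{151886}\right) = - \frac{163711}{607544} \approx -0.26946$)
$f = \frac{10869496349466857}{607544}$ ($f = \left(708382 + 602331\right) \left(- \frac{163711}{607544} - -13650\right) = 1310713 \left(- \frac{163711}{607544} + 13650\right) = 1310713 \cdot \frac{8292811889}{607544} = \frac{10869496349466857}{607544} \approx 1.7891 \cdot 10^{10}$)
$H + f = 4832241 + \frac{10869496349466857}{607544} = \frac{10872432148492961}{607544}$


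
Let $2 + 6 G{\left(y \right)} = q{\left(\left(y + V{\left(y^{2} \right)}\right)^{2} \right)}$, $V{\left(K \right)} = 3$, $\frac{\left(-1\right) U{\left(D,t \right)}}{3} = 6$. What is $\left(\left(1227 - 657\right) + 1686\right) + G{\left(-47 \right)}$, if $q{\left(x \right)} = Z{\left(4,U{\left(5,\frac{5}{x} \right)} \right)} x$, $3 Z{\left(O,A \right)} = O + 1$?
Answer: $\frac{25141}{9} \approx 2793.4$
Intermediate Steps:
$U{\left(D,t \right)} = -18$ ($U{\left(D,t \right)} = \left(-3\right) 6 = -18$)
$Z{\left(O,A \right)} = \frac{1}{3} + \frac{O}{3}$ ($Z{\left(O,A \right)} = \frac{O + 1}{3} = \frac{1 + O}{3} = \frac{1}{3} + \frac{O}{3}$)
$q{\left(x \right)} = \frac{5 x}{3}$ ($q{\left(x \right)} = \left(\frac{1}{3} + \frac{1}{3} \cdot 4\right) x = \left(\frac{1}{3} + \frac{4}{3}\right) x = \frac{5 x}{3}$)
$G{\left(y \right)} = - \frac{1}{3} + \frac{5 \left(3 + y\right)^{2}}{18}$ ($G{\left(y \right)} = - \frac{1}{3} + \frac{\frac{5}{3} \left(y + 3\right)^{2}}{6} = - \frac{1}{3} + \frac{\frac{5}{3} \left(3 + y\right)^{2}}{6} = - \frac{1}{3} + \frac{5 \left(3 + y\right)^{2}}{18}$)
$\left(\left(1227 - 657\right) + 1686\right) + G{\left(-47 \right)} = \left(\left(1227 - 657\right) + 1686\right) - \left(\frac{1}{3} - \frac{5 \left(3 - 47\right)^{2}}{18}\right) = \left(570 + 1686\right) - \left(\frac{1}{3} - \frac{5 \left(-44\right)^{2}}{18}\right) = 2256 + \left(- \frac{1}{3} + \frac{5}{18} \cdot 1936\right) = 2256 + \left(- \frac{1}{3} + \frac{4840}{9}\right) = 2256 + \frac{4837}{9} = \frac{25141}{9}$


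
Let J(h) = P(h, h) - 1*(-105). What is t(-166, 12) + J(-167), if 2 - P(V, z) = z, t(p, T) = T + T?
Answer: 298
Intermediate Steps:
t(p, T) = 2*T
P(V, z) = 2 - z
J(h) = 107 - h (J(h) = (2 - h) - 1*(-105) = (2 - h) + 105 = 107 - h)
t(-166, 12) + J(-167) = 2*12 + (107 - 1*(-167)) = 24 + (107 + 167) = 24 + 274 = 298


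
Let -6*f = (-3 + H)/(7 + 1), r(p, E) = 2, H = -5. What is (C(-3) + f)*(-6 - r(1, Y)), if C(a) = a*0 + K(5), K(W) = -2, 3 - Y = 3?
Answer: 44/3 ≈ 14.667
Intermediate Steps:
Y = 0 (Y = 3 - 1*3 = 3 - 3 = 0)
C(a) = -2 (C(a) = a*0 - 2 = 0 - 2 = -2)
f = ⅙ (f = -(-3 - 5)/(6*(7 + 1)) = -(-4)/(3*8) = -⅙*(-1) = ⅙ ≈ 0.16667)
(C(-3) + f)*(-6 - r(1, Y)) = (-2 + ⅙)*(-6 - 1*2) = -11*(-6 - 2)/6 = -11/6*(-8) = 44/3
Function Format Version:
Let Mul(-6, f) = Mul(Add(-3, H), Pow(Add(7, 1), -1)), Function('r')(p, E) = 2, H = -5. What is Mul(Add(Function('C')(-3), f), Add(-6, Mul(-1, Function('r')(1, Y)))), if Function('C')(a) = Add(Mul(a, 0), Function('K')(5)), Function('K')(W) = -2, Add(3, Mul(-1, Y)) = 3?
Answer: Rational(44, 3) ≈ 14.667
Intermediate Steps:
Y = 0 (Y = Add(3, Mul(-1, 3)) = Add(3, -3) = 0)
Function('C')(a) = -2 (Function('C')(a) = Add(Mul(a, 0), -2) = Add(0, -2) = -2)
f = Rational(1, 6) (f = Mul(Rational(-1, 6), Mul(Add(-3, -5), Pow(Add(7, 1), -1))) = Mul(Rational(-1, 6), Mul(-8, Pow(8, -1))) = Mul(Rational(-1, 6), Mul(-8, Rational(1, 8))) = Mul(Rational(-1, 6), -1) = Rational(1, 6) ≈ 0.16667)
Mul(Add(Function('C')(-3), f), Add(-6, Mul(-1, Function('r')(1, Y)))) = Mul(Add(-2, Rational(1, 6)), Add(-6, Mul(-1, 2))) = Mul(Rational(-11, 6), Add(-6, -2)) = Mul(Rational(-11, 6), -8) = Rational(44, 3)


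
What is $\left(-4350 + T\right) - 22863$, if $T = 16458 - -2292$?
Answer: $-8463$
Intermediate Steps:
$T = 18750$ ($T = 16458 + 2292 = 18750$)
$\left(-4350 + T\right) - 22863 = \left(-4350 + 18750\right) - 22863 = 14400 - 22863 = -8463$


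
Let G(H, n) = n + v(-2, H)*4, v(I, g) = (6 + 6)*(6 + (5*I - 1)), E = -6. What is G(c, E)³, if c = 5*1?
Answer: -14886936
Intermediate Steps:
c = 5
v(I, g) = 60 + 60*I (v(I, g) = 12*(6 + (-1 + 5*I)) = 12*(5 + 5*I) = 60 + 60*I)
G(H, n) = -240 + n (G(H, n) = n + (60 + 60*(-2))*4 = n + (60 - 120)*4 = n - 60*4 = n - 240 = -240 + n)
G(c, E)³ = (-240 - 6)³ = (-246)³ = -14886936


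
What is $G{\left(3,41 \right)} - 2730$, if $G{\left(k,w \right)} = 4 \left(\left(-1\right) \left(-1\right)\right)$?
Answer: $-2726$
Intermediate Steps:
$G{\left(k,w \right)} = 4$ ($G{\left(k,w \right)} = 4 \cdot 1 = 4$)
$G{\left(3,41 \right)} - 2730 = 4 - 2730 = -2726$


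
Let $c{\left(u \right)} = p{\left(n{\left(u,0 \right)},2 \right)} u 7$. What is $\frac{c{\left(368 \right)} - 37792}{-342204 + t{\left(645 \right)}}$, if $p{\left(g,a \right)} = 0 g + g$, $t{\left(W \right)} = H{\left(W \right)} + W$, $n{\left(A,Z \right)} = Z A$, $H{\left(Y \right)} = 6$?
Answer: $\frac{37792}{341553} \approx 0.11065$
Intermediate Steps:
$n{\left(A,Z \right)} = A Z$
$t{\left(W \right)} = 6 + W$
$p{\left(g,a \right)} = g$ ($p{\left(g,a \right)} = 0 + g = g$)
$c{\left(u \right)} = 0$ ($c{\left(u \right)} = u 0 u 7 = 0 u 7 = 0 \cdot 7 = 0$)
$\frac{c{\left(368 \right)} - 37792}{-342204 + t{\left(645 \right)}} = \frac{0 - 37792}{-342204 + \left(6 + 645\right)} = - \frac{37792}{-342204 + 651} = - \frac{37792}{-341553} = \left(-37792\right) \left(- \frac{1}{341553}\right) = \frac{37792}{341553}$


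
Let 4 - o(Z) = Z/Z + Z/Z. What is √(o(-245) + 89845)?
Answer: 3*√9983 ≈ 299.75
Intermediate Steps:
o(Z) = 2 (o(Z) = 4 - (Z/Z + Z/Z) = 4 - (1 + 1) = 4 - 1*2 = 4 - 2 = 2)
√(o(-245) + 89845) = √(2 + 89845) = √89847 = 3*√9983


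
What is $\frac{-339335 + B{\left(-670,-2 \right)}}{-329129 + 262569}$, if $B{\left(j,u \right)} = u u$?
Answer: $\frac{339331}{66560} \approx 5.0981$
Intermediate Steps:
$B{\left(j,u \right)} = u^{2}$
$\frac{-339335 + B{\left(-670,-2 \right)}}{-329129 + 262569} = \frac{-339335 + \left(-2\right)^{2}}{-329129 + 262569} = \frac{-339335 + 4}{-66560} = \left(-339331\right) \left(- \frac{1}{66560}\right) = \frac{339331}{66560}$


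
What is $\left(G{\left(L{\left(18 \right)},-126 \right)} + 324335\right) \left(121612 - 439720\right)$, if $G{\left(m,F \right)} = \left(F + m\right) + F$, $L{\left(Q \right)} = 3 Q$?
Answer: $-103110572796$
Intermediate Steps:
$G{\left(m,F \right)} = m + 2 F$
$\left(G{\left(L{\left(18 \right)},-126 \right)} + 324335\right) \left(121612 - 439720\right) = \left(\left(3 \cdot 18 + 2 \left(-126\right)\right) + 324335\right) \left(121612 - 439720\right) = \left(\left(54 - 252\right) + 324335\right) \left(-318108\right) = \left(-198 + 324335\right) \left(-318108\right) = 324137 \left(-318108\right) = -103110572796$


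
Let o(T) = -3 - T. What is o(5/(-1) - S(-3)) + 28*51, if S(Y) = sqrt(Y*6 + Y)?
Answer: 1430 + I*sqrt(21) ≈ 1430.0 + 4.5826*I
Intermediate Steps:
S(Y) = sqrt(7)*sqrt(Y) (S(Y) = sqrt(6*Y + Y) = sqrt(7*Y) = sqrt(7)*sqrt(Y))
o(5/(-1) - S(-3)) + 28*51 = (-3 - (5/(-1) - sqrt(7)*sqrt(-3))) + 28*51 = (-3 - (5*(-1) - sqrt(7)*I*sqrt(3))) + 1428 = (-3 - (-5 - I*sqrt(21))) + 1428 = (-3 + (5 + I*sqrt(21))) + 1428 = (2 + I*sqrt(21)) + 1428 = 1430 + I*sqrt(21)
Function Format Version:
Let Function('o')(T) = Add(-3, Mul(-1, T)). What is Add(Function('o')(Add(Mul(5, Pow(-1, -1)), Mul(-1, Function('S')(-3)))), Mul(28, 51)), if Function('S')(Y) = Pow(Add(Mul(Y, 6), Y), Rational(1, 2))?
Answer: Add(1430, Mul(I, Pow(21, Rational(1, 2)))) ≈ Add(1430.0, Mul(4.5826, I))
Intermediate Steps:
Function('S')(Y) = Mul(Pow(7, Rational(1, 2)), Pow(Y, Rational(1, 2))) (Function('S')(Y) = Pow(Add(Mul(6, Y), Y), Rational(1, 2)) = Pow(Mul(7, Y), Rational(1, 2)) = Mul(Pow(7, Rational(1, 2)), Pow(Y, Rational(1, 2))))
Add(Function('o')(Add(Mul(5, Pow(-1, -1)), Mul(-1, Function('S')(-3)))), Mul(28, 51)) = Add(Add(-3, Mul(-1, Add(Mul(5, Pow(-1, -1)), Mul(-1, Mul(Pow(7, Rational(1, 2)), Pow(-3, Rational(1, 2))))))), Mul(28, 51)) = Add(Add(-3, Mul(-1, Add(Mul(5, -1), Mul(-1, Mul(Pow(7, Rational(1, 2)), Mul(I, Pow(3, Rational(1, 2)))))))), 1428) = Add(Add(-3, Mul(-1, Add(-5, Mul(-1, Mul(I, Pow(21, Rational(1, 2))))))), 1428) = Add(Add(-3, Mul(-1, Add(-5, Mul(-1, I, Pow(21, Rational(1, 2)))))), 1428) = Add(Add(-3, Add(5, Mul(I, Pow(21, Rational(1, 2))))), 1428) = Add(Add(2, Mul(I, Pow(21, Rational(1, 2)))), 1428) = Add(1430, Mul(I, Pow(21, Rational(1, 2))))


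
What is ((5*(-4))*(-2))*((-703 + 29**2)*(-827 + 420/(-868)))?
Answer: -141599040/31 ≈ -4.5677e+6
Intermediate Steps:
((5*(-4))*(-2))*((-703 + 29**2)*(-827 + 420/(-868))) = (-20*(-2))*((-703 + 841)*(-827 + 420*(-1/868))) = 40*(138*(-827 - 15/31)) = 40*(138*(-25652/31)) = 40*(-3539976/31) = -141599040/31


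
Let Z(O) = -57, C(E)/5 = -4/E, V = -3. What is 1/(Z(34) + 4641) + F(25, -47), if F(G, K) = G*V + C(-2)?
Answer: -297959/4584 ≈ -65.000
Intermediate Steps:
C(E) = -20/E (C(E) = 5*(-4/E) = -20/E)
F(G, K) = 10 - 3*G (F(G, K) = G*(-3) - 20/(-2) = -3*G - 20*(-½) = -3*G + 10 = 10 - 3*G)
1/(Z(34) + 4641) + F(25, -47) = 1/(-57 + 4641) + (10 - 3*25) = 1/4584 + (10 - 75) = 1/4584 - 65 = -297959/4584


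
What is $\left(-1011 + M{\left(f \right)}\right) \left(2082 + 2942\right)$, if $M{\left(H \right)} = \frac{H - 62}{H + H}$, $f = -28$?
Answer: $- \frac{35498328}{7} \approx -5.0712 \cdot 10^{6}$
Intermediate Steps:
$M{\left(H \right)} = \frac{-62 + H}{2 H}$
$\left(-1011 + M{\left(f \right)}\right) \left(2082 + 2942\right) = \left(-1011 + \frac{-62 - 28}{2 \left(-28\right)}\right) \left(2082 + 2942\right) = \left(-1011 + \frac{1}{2} \left(- \frac{1}{28}\right) \left(-90\right)\right) 5024 = \left(-1011 + \frac{45}{28}\right) 5024 = \left(- \frac{28263}{28}\right) 5024 = - \frac{35498328}{7}$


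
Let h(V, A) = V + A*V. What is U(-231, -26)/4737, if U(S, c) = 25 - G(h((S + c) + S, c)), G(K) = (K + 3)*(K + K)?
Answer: -297753175/4737 ≈ -62857.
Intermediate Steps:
G(K) = 2*K*(3 + K) (G(K) = (3 + K)*(2*K) = 2*K*(3 + K))
U(S, c) = 25 - 2*(1 + c)*(3 + (1 + c)*(c + 2*S))*(c + 2*S) (U(S, c) = 25 - 2*((S + c) + S)*(1 + c)*(3 + ((S + c) + S)*(1 + c)) = 25 - 2*(c + 2*S)*(1 + c)*(3 + (c + 2*S)*(1 + c)) = 25 - 2*(1 + c)*(c + 2*S)*(3 + (1 + c)*(c + 2*S)) = 25 - 2*(1 + c)*(3 + (1 + c)*(c + 2*S))*(c + 2*S))
U(-231, -26)/4737 = (25 - 2*(1 - 26)*(3 + (1 - 26)*(-26 + 2*(-231)))*(-26 + 2*(-231)))/4737 = (25 - 2*(-25)*(3 - 25*(-26 - 462))*(-26 - 462))*(1/4737) = (25 - 2*(-25)*(3 - 25*(-488))*(-488))*(1/4737) = (25 - 2*(-25)*(3 + 12200)*(-488))*(1/4737) = (25 - 2*(-25)*12203*(-488))*(1/4737) = (25 - 297753200)*(1/4737) = -297753175*1/4737 = -297753175/4737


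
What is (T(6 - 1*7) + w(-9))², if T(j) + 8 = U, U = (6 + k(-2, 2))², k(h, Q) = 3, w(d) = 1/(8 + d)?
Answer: 5184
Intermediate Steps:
U = 81 (U = (6 + 3)² = 9² = 81)
T(j) = 73 (T(j) = -8 + 81 = 73)
(T(6 - 1*7) + w(-9))² = (73 + 1/(8 - 9))² = (73 + 1/(-1))² = (73 - 1)² = 72² = 5184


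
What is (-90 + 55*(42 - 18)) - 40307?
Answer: -39077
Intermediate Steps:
(-90 + 55*(42 - 18)) - 40307 = (-90 + 55*24) - 40307 = (-90 + 1320) - 40307 = 1230 - 40307 = -39077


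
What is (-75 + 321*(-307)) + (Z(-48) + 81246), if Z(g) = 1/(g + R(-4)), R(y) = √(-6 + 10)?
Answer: -799297/46 ≈ -17376.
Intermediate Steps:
R(y) = 2 (R(y) = √4 = 2)
Z(g) = 1/(2 + g) (Z(g) = 1/(g + 2) = 1/(2 + g))
(-75 + 321*(-307)) + (Z(-48) + 81246) = (-75 + 321*(-307)) + (1/(2 - 48) + 81246) = (-75 - 98547) + (1/(-46) + 81246) = -98622 + (-1/46 + 81246) = -98622 + 3737315/46 = -799297/46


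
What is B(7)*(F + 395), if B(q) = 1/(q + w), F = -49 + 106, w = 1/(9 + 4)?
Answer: 1469/23 ≈ 63.870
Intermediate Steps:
w = 1/13 ≈ 0.076923
F = 57
B(q) = 1/(1/13 + q) (B(q) = 1/(q + 1/13) = 1/(1/13 + q))
B(7)*(F + 395) = (13/(1 + 13*7))*(57 + 395) = (13/(1 + 91))*452 = (13/92)*452 = 1469/23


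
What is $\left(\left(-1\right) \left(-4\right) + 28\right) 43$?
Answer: $1376$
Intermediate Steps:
$\left(\left(-1\right) \left(-4\right) + 28\right) 43 = \left(4 + 28\right) 43 = 32 \cdot 43 = 1376$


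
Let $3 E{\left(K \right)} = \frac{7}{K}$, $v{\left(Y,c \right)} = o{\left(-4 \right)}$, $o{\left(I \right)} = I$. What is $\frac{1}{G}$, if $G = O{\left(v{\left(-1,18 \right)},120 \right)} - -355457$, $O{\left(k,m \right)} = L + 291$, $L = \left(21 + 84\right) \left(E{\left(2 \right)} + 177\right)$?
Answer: $\frac{2}{748911} \approx 2.6705 \cdot 10^{-6}$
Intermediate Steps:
$v{\left(Y,c \right)} = -4$
$E{\left(K \right)} = \frac{7}{3 K}$ ($E{\left(K \right)} = \frac{7 \frac{1}{K}}{3} = \frac{7}{3 K}$)
$L = \frac{37415}{2}$ ($L = \left(21 + 84\right) \left(\frac{7}{3 \cdot 2} + 177\right) = 105 \left(\frac{7}{3} \cdot \frac{1}{2} + 177\right) = 105 \left(\frac{7}{6} + 177\right) = 105 \cdot \frac{1069}{6} = \frac{37415}{2} \approx 18708.0$)
$O{\left(k,m \right)} = \frac{37997}{2}$ ($O{\left(k,m \right)} = \frac{37415}{2} + 291 = \frac{37997}{2}$)
$G = \frac{748911}{2}$ ($G = \frac{37997}{2} - -355457 = \frac{37997}{2} + 355457 = \frac{748911}{2} \approx 3.7446 \cdot 10^{5}$)
$\frac{1}{G} = \frac{1}{\frac{748911}{2}} = \frac{2}{748911}$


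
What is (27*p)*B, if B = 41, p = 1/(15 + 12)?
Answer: 41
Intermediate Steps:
p = 1/27 ≈ 0.037037
(27*p)*B = (27*(1/27))*41 = 1*41 = 41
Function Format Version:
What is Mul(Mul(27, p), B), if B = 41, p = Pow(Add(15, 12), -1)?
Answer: 41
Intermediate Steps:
p = Rational(1, 27) (p = Pow(27, -1) = Rational(1, 27) ≈ 0.037037)
Mul(Mul(27, p), B) = Mul(Mul(27, Rational(1, 27)), 41) = Mul(1, 41) = 41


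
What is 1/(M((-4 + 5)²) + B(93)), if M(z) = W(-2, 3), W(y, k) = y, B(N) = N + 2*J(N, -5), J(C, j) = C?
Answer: 1/277 ≈ 0.0036101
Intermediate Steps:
B(N) = 3*N (B(N) = N + 2*N = 3*N)
M(z) = -2
1/(M((-4 + 5)²) + B(93)) = 1/(-2 + 3*93) = 1/(-2 + 279) = 1/277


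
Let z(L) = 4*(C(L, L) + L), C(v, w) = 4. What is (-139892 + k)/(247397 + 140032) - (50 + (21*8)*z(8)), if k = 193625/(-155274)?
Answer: -488140898314277/60157650546 ≈ -8114.4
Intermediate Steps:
k = -193625/155274 (k = 193625*(-1/155274) = -193625/155274 ≈ -1.2470)
z(L) = 16 + 4*L (z(L) = 4*(4 + L) = 16 + 4*L)
(-139892 + k)/(247397 + 140032) - (50 + (21*8)*z(8)) = (-139892 - 193625/155274)/(247397 + 140032) - (50 + (21*8)*(16 + 4*8)) = -21721784033/155274/387429 - (50 + 168*(16 + 32)) = -21721784033/155274*1/387429 - (50 + 168*48) = -21721784033/60157650546 - (50 + 8064) = -21721784033/60157650546 - 1*8114 = -21721784033/60157650546 - 8114 = -488140898314277/60157650546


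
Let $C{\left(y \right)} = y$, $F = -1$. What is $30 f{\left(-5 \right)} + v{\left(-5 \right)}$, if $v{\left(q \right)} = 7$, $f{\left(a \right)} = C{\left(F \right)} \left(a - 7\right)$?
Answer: $367$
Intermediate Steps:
$f{\left(a \right)} = 7 - a$ ($f{\left(a \right)} = - (a - 7) = - (-7 + a) = 7 - a$)
$30 f{\left(-5 \right)} + v{\left(-5 \right)} = 30 \left(7 - -5\right) + 7 = 30 \left(7 + 5\right) + 7 = 30 \cdot 12 + 7 = 360 + 7 = 367$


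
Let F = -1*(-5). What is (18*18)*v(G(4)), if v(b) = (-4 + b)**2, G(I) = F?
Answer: 324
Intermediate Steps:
F = 5
G(I) = 5
(18*18)*v(G(4)) = (18*18)*(-4 + 5)**2 = 324*1**2 = 324*1 = 324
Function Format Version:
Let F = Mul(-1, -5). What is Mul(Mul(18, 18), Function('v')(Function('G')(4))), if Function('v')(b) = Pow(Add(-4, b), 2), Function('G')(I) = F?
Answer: 324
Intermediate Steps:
F = 5
Function('G')(I) = 5
Mul(Mul(18, 18), Function('v')(Function('G')(4))) = Mul(Mul(18, 18), Pow(Add(-4, 5), 2)) = Mul(324, Pow(1, 2)) = Mul(324, 1) = 324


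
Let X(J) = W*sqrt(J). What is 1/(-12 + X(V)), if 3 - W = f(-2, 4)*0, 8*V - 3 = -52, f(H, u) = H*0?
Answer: -32/531 - 14*I*sqrt(2)/531 ≈ -0.060264 - 0.037286*I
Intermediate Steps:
f(H, u) = 0
V = -49/8 (V = 3/8 + (1/8)*(-52) = 3/8 - 13/2 = -49/8 ≈ -6.1250)
W = 3 (W = 3 - 0*0 = 3 - 1*0 = 3 + 0 = 3)
X(J) = 3*sqrt(J)
1/(-12 + X(V)) = 1/(-12 + 3*sqrt(-49/8)) = 1/(-12 + 3*(7*I*sqrt(2)/4)) = 1/(-12 + 21*I*sqrt(2)/4)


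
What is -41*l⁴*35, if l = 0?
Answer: 0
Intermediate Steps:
-41*l⁴*35 = -41*0⁴*35 = -41*0*35 = 0*35 = 0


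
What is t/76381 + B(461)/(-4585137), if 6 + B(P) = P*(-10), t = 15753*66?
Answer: 4767510343322/350217349197 ≈ 13.613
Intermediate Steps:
t = 1039698
B(P) = -6 - 10*P (B(P) = -6 + P*(-10) = -6 - 10*P)
t/76381 + B(461)/(-4585137) = 1039698/76381 + (-6 - 10*461)/(-4585137) = 1039698*(1/76381) + (-6 - 4610)*(-1/4585137) = 1039698/76381 - 4616*(-1/4585137) = 1039698/76381 + 4616/4585137 = 4767510343322/350217349197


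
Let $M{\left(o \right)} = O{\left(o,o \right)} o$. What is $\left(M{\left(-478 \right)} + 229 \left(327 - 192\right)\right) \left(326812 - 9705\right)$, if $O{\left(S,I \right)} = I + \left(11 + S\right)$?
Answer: $153043765875$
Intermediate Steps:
$O{\left(S,I \right)} = 11 + I + S$
$M{\left(o \right)} = o \left(11 + 2 o\right)$ ($M{\left(o \right)} = \left(11 + o + o\right) o = \left(11 + 2 o\right) o = o \left(11 + 2 o\right)$)
$\left(M{\left(-478 \right)} + 229 \left(327 - 192\right)\right) \left(326812 - 9705\right) = \left(- 478 \left(11 + 2 \left(-478\right)\right) + 229 \left(327 - 192\right)\right) \left(326812 - 9705\right) = \left(- 478 \left(11 - 956\right) + 229 \cdot 135\right) 317107 = \left(\left(-478\right) \left(-945\right) + 30915\right) 317107 = \left(451710 + 30915\right) 317107 = 482625 \cdot 317107 = 153043765875$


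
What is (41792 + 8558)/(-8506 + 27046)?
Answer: 5035/1854 ≈ 2.7157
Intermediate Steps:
(41792 + 8558)/(-8506 + 27046) = 50350/18540 = 50350*(1/18540) = 5035/1854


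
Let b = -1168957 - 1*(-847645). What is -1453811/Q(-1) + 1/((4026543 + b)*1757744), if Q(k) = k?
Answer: 9468449422399630705/6512847558864 ≈ 1.4538e+6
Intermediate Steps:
b = -321312 (b = -1168957 + 847645 = -321312)
-1453811/Q(-1) + 1/((4026543 + b)*1757744) = -1453811/(-1) + 1/((4026543 - 321312)*1757744) = -1453811*(-1) + (1/1757744)/3705231 = 1453811 + (1/3705231)*(1/1757744) = 1453811 + 1/6512847558864 = 9468449422399630705/6512847558864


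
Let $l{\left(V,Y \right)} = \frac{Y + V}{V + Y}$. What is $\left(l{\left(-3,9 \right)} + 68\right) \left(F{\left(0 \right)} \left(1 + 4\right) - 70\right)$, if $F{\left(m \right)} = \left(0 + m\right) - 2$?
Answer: $-5520$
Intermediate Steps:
$l{\left(V,Y \right)} = 1$ ($l{\left(V,Y \right)} = \frac{V + Y}{V + Y} = 1$)
$F{\left(m \right)} = -2 + m$ ($F{\left(m \right)} = m - 2 = -2 + m$)
$\left(l{\left(-3,9 \right)} + 68\right) \left(F{\left(0 \right)} \left(1 + 4\right) - 70\right) = \left(1 + 68\right) \left(\left(-2 + 0\right) \left(1 + 4\right) - 70\right) = 69 \left(\left(-2\right) 5 - 70\right) = 69 \left(-10 - 70\right) = 69 \left(-80\right) = -5520$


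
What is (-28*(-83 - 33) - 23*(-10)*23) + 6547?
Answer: 15085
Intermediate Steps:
(-28*(-83 - 33) - 23*(-10)*23) + 6547 = (-28*(-116) + 230*23) + 6547 = (3248 + 5290) + 6547 = 8538 + 6547 = 15085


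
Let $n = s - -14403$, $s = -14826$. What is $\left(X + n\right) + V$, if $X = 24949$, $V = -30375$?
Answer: $-5849$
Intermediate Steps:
$n = -423$ ($n = -14826 - -14403 = -14826 + 14403 = -423$)
$\left(X + n\right) + V = \left(24949 - 423\right) - 30375 = 24526 - 30375 = -5849$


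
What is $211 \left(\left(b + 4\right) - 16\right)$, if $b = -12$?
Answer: $-5064$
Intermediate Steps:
$211 \left(\left(b + 4\right) - 16\right) = 211 \left(\left(-12 + 4\right) - 16\right) = 211 \left(-8 - 16\right) = 211 \left(-24\right) = -5064$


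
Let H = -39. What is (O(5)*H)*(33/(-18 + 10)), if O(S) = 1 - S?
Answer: -1287/2 ≈ -643.50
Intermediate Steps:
(O(5)*H)*(33/(-18 + 10)) = ((1 - 1*5)*(-39))*(33/(-18 + 10)) = ((1 - 5)*(-39))*(33/(-8)) = (-4*(-39))*(33*(-⅛)) = 156*(-33/8) = -1287/2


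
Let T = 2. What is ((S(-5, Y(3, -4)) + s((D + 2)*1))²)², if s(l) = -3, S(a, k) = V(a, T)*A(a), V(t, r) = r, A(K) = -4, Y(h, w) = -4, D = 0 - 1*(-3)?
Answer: 14641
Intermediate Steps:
D = 3 (D = 0 + 3 = 3)
S(a, k) = -8 (S(a, k) = 2*(-4) = -8)
((S(-5, Y(3, -4)) + s((D + 2)*1))²)² = ((-8 - 3)²)² = ((-11)²)² = 121² = 14641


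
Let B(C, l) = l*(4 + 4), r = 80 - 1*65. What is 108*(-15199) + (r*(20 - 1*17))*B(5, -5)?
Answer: -1643292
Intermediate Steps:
r = 15 (r = 80 - 65 = 15)
B(C, l) = 8*l (B(C, l) = l*8 = 8*l)
108*(-15199) + (r*(20 - 1*17))*B(5, -5) = 108*(-15199) + (15*(20 - 1*17))*(8*(-5)) = -1641492 + (15*(20 - 17))*(-40) = -1641492 + (15*3)*(-40) = -1641492 + 45*(-40) = -1641492 - 1800 = -1643292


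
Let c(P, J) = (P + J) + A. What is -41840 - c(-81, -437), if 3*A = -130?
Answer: -123836/3 ≈ -41279.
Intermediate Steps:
A = -130/3 (A = (⅓)*(-130) = -130/3 ≈ -43.333)
c(P, J) = -130/3 + J + P (c(P, J) = (P + J) - 130/3 = (J + P) - 130/3 = -130/3 + J + P)
-41840 - c(-81, -437) = -41840 - (-130/3 - 437 - 81) = -41840 - 1*(-1684/3) = -41840 + 1684/3 = -123836/3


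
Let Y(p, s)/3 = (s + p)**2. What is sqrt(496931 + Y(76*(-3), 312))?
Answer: sqrt(518099) ≈ 719.79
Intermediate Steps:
Y(p, s) = 3*(p + s)**2 (Y(p, s) = 3*(s + p)**2 = 3*(p + s)**2)
sqrt(496931 + Y(76*(-3), 312)) = sqrt(496931 + 3*(76*(-3) + 312)**2) = sqrt(496931 + 3*(-228 + 312)**2) = sqrt(496931 + 3*84**2) = sqrt(496931 + 3*7056) = sqrt(496931 + 21168) = sqrt(518099)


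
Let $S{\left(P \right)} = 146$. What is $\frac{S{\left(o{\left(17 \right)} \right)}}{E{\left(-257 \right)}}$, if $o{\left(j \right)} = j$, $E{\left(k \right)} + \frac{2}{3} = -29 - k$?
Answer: $\frac{219}{341} \approx 0.64223$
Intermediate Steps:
$E{\left(k \right)} = - \frac{89}{3} - k$ ($E{\left(k \right)} = - \frac{2}{3} - \left(29 + k\right) = - \frac{89}{3} - k$)
$\frac{S{\left(o{\left(17 \right)} \right)}}{E{\left(-257 \right)}} = \frac{146}{- \frac{89}{3} - -257} = \frac{146}{- \frac{89}{3} + 257} = \frac{146}{\frac{682}{3}} = 146 \cdot \frac{3}{682} = \frac{219}{341}$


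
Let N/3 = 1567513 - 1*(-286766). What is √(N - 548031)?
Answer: √5014806 ≈ 2239.4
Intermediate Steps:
N = 5562837 (N = 3*(1567513 - 1*(-286766)) = 3*(1567513 + 286766) = 3*1854279 = 5562837)
√(N - 548031) = √(5562837 - 548031) = √5014806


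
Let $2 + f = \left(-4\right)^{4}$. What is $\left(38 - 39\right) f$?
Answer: $-254$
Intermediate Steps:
$f = 254$ ($f = -2 + \left(-4\right)^{4} = -2 + 256 = 254$)
$\left(38 - 39\right) f = \left(38 - 39\right) 254 = \left(-1\right) 254 = -254$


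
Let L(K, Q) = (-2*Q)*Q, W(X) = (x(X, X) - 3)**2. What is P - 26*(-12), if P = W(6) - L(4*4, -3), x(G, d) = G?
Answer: 339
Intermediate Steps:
W(X) = (-3 + X)**2 (W(X) = (X - 3)**2 = (-3 + X)**2)
L(K, Q) = -2*Q**2 (L(K, Q) = (-2*Q)*Q = -2*Q**2)
P = 27 (P = (-3 + 6)**2 - (-2)*(-3)**2 = 3**2 - (-2)*9 = 9 - 1*(-18) = 9 + 18 = 27)
P - 26*(-12) = 27 - 26*(-12) = 27 + 312 = 339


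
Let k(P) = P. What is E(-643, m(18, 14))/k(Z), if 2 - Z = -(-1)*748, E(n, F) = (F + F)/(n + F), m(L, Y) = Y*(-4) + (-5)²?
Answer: -31/251402 ≈ -0.00012331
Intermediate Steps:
m(L, Y) = 25 - 4*Y (m(L, Y) = -4*Y + 25 = 25 - 4*Y)
E(n, F) = 2*F/(F + n) (E(n, F) = (2*F)/(F + n) = 2*F/(F + n))
Z = -746 (Z = 2 - (-1)*(-1*748) = 2 - (-1)*(-748) = 2 - 1*748 = 2 - 748 = -746)
E(-643, m(18, 14))/k(Z) = (2*(25 - 4*14)/((25 - 4*14) - 643))/(-746) = (2*(25 - 56)/((25 - 56) - 643))*(-1/746) = (2*(-31)/(-31 - 643))*(-1/746) = (2*(-31)/(-674))*(-1/746) = (2*(-31)*(-1/674))*(-1/746) = (31/337)*(-1/746) = -31/251402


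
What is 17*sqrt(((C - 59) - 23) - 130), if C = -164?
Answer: 34*I*sqrt(94) ≈ 329.64*I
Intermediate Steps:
17*sqrt(((C - 59) - 23) - 130) = 17*sqrt(((-164 - 59) - 23) - 130) = 17*sqrt((-223 - 23) - 130) = 17*sqrt(-246 - 130) = 17*sqrt(-376) = 17*(2*I*sqrt(94)) = 34*I*sqrt(94)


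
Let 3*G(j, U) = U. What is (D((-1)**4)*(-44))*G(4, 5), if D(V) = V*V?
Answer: -220/3 ≈ -73.333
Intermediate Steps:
G(j, U) = U/3
D(V) = V**2
(D((-1)**4)*(-44))*G(4, 5) = (((-1)**4)**2*(-44))*((1/3)*5) = (1**2*(-44))*(5/3) = (1*(-44))*(5/3) = -44*5/3 = -220/3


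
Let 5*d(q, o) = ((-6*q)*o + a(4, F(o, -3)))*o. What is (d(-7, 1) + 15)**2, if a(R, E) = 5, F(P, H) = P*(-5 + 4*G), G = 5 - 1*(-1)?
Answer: 14884/25 ≈ 595.36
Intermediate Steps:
G = 6 (G = 5 + 1 = 6)
F(P, H) = 19*P (F(P, H) = P*(-5 + 4*6) = P*(-5 + 24) = P*19 = 19*P)
d(q, o) = o*(5 - 6*o*q)/5 (d(q, o) = (((-6*q)*o + 5)*o)/5 = ((-6*o*q + 5)*o)/5 = ((5 - 6*o*q)*o)/5 = (o*(5 - 6*o*q))/5 = o*(5 - 6*o*q)/5)
(d(-7, 1) + 15)**2 = ((1/5)*1*(5 - 6*1*(-7)) + 15)**2 = ((1/5)*1*(5 + 42) + 15)**2 = ((1/5)*1*47 + 15)**2 = (47/5 + 15)**2 = (122/5)**2 = 14884/25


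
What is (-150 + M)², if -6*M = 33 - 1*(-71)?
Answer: 252004/9 ≈ 28000.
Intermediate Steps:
M = -52/3 (M = -(33 - 1*(-71))/6 = -(33 + 71)/6 = -⅙*104 = -52/3 ≈ -17.333)
(-150 + M)² = (-150 - 52/3)² = (-502/3)² = 252004/9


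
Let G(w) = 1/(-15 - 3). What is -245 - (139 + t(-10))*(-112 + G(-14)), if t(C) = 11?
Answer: 49690/3 ≈ 16563.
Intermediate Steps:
G(w) = -1/18 (G(w) = 1/(-18) = -1/18)
-245 - (139 + t(-10))*(-112 + G(-14)) = -245 - (139 + 11)*(-112 - 1/18) = -245 - 150*(-2017)/18 = -245 - 1*(-50425/3) = -245 + 50425/3 = 49690/3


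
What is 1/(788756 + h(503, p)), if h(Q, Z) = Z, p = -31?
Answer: 1/788725 ≈ 1.2679e-6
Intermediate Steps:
1/(788756 + h(503, p)) = 1/(788756 - 31) = 1/788725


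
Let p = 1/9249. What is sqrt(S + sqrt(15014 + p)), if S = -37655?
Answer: sqrt(-3221159357655 + 9249*sqrt(1284357640263))/9249 ≈ 193.73*I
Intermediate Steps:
p = 1/9249 ≈ 0.00010812
sqrt(S + sqrt(15014 + p)) = sqrt(-37655 + sqrt(15014 + 1/9249)) = sqrt(-37655 + sqrt(138864487/9249)) = sqrt(-37655 + sqrt(1284357640263)/9249)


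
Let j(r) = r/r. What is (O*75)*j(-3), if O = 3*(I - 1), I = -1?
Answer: -450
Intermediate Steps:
j(r) = 1
O = -6 (O = 3*(-1 - 1) = 3*(-2) = -6)
(O*75)*j(-3) = -6*75*1 = -450*1 = -450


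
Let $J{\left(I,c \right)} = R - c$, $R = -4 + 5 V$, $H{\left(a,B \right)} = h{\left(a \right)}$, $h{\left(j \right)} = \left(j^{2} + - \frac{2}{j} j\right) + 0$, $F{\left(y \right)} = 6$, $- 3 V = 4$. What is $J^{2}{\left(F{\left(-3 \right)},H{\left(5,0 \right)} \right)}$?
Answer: $\frac{10201}{9} \approx 1133.4$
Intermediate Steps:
$V = - \frac{4}{3}$ ($V = \left(- \frac{1}{3}\right) 4 = - \frac{4}{3} \approx -1.3333$)
$h{\left(j \right)} = -2 + j^{2}$ ($h{\left(j \right)} = \left(j^{2} - 2\right) + 0 = \left(-2 + j^{2}\right) + 0 = -2 + j^{2}$)
$H{\left(a,B \right)} = -2 + a^{2}$
$R = - \frac{32}{3}$ ($R = -4 + 5 \left(- \frac{4}{3}\right) = -4 - \frac{20}{3} = - \frac{32}{3} \approx -10.667$)
$J{\left(I,c \right)} = - \frac{32}{3} - c$
$J^{2}{\left(F{\left(-3 \right)},H{\left(5,0 \right)} \right)} = \left(- \frac{32}{3} - \left(-2 + 5^{2}\right)\right)^{2} = \left(- \frac{32}{3} - \left(-2 + 25\right)\right)^{2} = \left(- \frac{32}{3} - 23\right)^{2} = \left(- \frac{101}{3}\right)^{2} = \frac{10201}{9}$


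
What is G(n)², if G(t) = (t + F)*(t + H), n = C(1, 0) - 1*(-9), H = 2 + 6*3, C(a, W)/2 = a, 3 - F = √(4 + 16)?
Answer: 207576 - 53816*√5 ≈ 87240.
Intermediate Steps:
F = 3 - 2*√5 (F = 3 - √(4 + 16) = 3 - √20 = 3 - 2*√5 ≈ -1.4721)
C(a, W) = 2*a
H = 20 (H = 2 + 18 = 20)
n = 11 (n = 2*1 - 1*(-9) = 2 + 9 = 11)
G(t) = (20 + t)*(3 + t - 2*√5) (G(t) = (t + (3 - 2*√5))*(t + 20) = (3 + t - 2*√5)*(20 + t) = (20 + t)*(3 + t - 2*√5))
G(n)² = (60 + 11² - 40*√5 + 23*11 - 2*11*√5)² = (60 + 121 - 40*√5 + 253 - 22*√5)² = (434 - 62*√5)²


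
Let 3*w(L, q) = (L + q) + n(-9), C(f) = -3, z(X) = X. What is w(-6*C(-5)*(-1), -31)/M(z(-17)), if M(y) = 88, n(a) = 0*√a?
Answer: -49/264 ≈ -0.18561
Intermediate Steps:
n(a) = 0
w(L, q) = L/3 + q/3 (w(L, q) = ((L + q) + 0)/3 = (L + q)/3 = L/3 + q/3)
w(-6*C(-5)*(-1), -31)/M(z(-17)) = ((-6*(-3)*(-1))/3 + (⅓)*(-31))/88 = ((18*(-1))/3 - 31/3)*(1/88) = ((⅓)*(-18) - 31/3)*(1/88) = (-6 - 31/3)*(1/88) = -49/3*1/88 = -49/264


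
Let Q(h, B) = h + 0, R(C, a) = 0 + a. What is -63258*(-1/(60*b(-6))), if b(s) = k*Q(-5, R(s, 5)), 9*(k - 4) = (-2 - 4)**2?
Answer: -10543/400 ≈ -26.357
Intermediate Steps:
R(C, a) = a
Q(h, B) = h
k = 8 (k = 4 + (-2 - 4)**2/9 = 4 + (1/9)*(-6)**2 = 4 + (1/9)*36 = 4 + 4 = 8)
b(s) = -40 (b(s) = 8*(-5) = -40)
-63258*(-1/(60*b(-6))) = -63258/((-40*(-60))) = -63258/2400 = -63258*1/2400 = -10543/400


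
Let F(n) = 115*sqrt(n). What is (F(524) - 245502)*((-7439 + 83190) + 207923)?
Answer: -69642534348 + 65245020*sqrt(131) ≈ -6.8896e+10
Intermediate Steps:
(F(524) - 245502)*((-7439 + 83190) + 207923) = (115*sqrt(524) - 245502)*((-7439 + 83190) + 207923) = (115*(2*sqrt(131)) - 245502)*(75751 + 207923) = (230*sqrt(131) - 245502)*283674 = (-245502 + 230*sqrt(131))*283674 = -69642534348 + 65245020*sqrt(131)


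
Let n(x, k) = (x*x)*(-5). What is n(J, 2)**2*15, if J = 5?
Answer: 234375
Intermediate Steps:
n(x, k) = -5*x**2 (n(x, k) = x**2*(-5) = -5*x**2)
n(J, 2)**2*15 = (-5*5**2)**2*15 = (-5*25)**2*15 = (-125)**2*15 = 15625*15 = 234375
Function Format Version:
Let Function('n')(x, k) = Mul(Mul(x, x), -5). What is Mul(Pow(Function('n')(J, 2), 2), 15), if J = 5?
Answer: 234375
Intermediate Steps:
Function('n')(x, k) = Mul(-5, Pow(x, 2)) (Function('n')(x, k) = Mul(Pow(x, 2), -5) = Mul(-5, Pow(x, 2)))
Mul(Pow(Function('n')(J, 2), 2), 15) = Mul(Pow(Mul(-5, Pow(5, 2)), 2), 15) = Mul(Pow(Mul(-5, 25), 2), 15) = Mul(Pow(-125, 2), 15) = Mul(15625, 15) = 234375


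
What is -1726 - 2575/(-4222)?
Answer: -7284597/4222 ≈ -1725.4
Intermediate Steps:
-1726 - 2575/(-4222) = -1726 - 2575*(-1/4222) = -1726 + 2575/4222 = -7284597/4222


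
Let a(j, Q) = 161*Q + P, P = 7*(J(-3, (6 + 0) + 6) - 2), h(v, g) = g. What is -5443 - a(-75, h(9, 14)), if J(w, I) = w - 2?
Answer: -7648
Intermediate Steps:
J(w, I) = -2 + w
P = -49 (P = 7*((-2 - 3) - 2) = 7*(-5 - 2) = 7*(-7) = -49)
a(j, Q) = -49 + 161*Q (a(j, Q) = 161*Q - 49 = -49 + 161*Q)
-5443 - a(-75, h(9, 14)) = -5443 - (-49 + 161*14) = -5443 - (-49 + 2254) = -5443 - 1*2205 = -5443 - 2205 = -7648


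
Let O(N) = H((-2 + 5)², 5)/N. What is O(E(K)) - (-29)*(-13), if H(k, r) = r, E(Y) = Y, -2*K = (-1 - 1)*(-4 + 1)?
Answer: -1136/3 ≈ -378.67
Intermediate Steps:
K = -3 (K = -(-1 - 1)*(-4 + 1)/2 = -(-1)*(-3) = -½*6 = -3)
O(N) = 5/N
O(E(K)) - (-29)*(-13) = 5/(-3) - (-29)*(-13) = 5*(-⅓) - 1*377 = -5/3 - 377 = -1136/3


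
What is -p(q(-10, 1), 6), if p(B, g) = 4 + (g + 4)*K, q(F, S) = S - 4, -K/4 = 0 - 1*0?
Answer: -4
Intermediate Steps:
K = 0 (K = -4*(0 - 1*0) = -4*(0 + 0) = -4*0 = 0)
q(F, S) = -4 + S
p(B, g) = 4 (p(B, g) = 4 + (g + 4)*0 = 4 + (4 + g)*0 = 4 + 0 = 4)
-p(q(-10, 1), 6) = -1*4 = -4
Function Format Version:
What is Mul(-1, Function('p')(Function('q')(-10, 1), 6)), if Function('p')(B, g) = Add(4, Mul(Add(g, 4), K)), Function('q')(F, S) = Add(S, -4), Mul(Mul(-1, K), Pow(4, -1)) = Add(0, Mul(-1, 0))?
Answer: -4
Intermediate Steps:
K = 0 (K = Mul(-4, Add(0, Mul(-1, 0))) = Mul(-4, Add(0, 0)) = Mul(-4, 0) = 0)
Function('q')(F, S) = Add(-4, S)
Function('p')(B, g) = 4 (Function('p')(B, g) = Add(4, Mul(Add(g, 4), 0)) = Add(4, Mul(Add(4, g), 0)) = Add(4, 0) = 4)
Mul(-1, Function('p')(Function('q')(-10, 1), 6)) = Mul(-1, 4) = -4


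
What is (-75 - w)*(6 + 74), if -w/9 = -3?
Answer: -8160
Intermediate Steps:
w = 27 (w = -9*(-3) = 27)
(-75 - w)*(6 + 74) = (-75 - 1*27)*(6 + 74) = (-75 - 27)*80 = -102*80 = -8160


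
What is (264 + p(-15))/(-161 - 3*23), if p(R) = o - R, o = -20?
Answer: -259/230 ≈ -1.1261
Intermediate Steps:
p(R) = -20 - R
(264 + p(-15))/(-161 - 3*23) = (264 + (-20 - 1*(-15)))/(-161 - 3*23) = (264 + (-20 + 15))/(-161 - 69) = (264 - 5)/(-230) = 259*(-1/230) = -259/230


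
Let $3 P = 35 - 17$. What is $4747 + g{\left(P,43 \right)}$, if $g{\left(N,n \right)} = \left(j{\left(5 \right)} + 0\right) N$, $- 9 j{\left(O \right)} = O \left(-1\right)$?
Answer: $\frac{14251}{3} \approx 4750.3$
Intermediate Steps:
$j{\left(O \right)} = \frac{O}{9}$ ($j{\left(O \right)} = - \frac{O \left(-1\right)}{9} = - \frac{\left(-1\right) O}{9} = \frac{O}{9}$)
$P = 6$ ($P = \frac{35 - 17}{3} = \frac{1}{3} \cdot 18 = 6$)
$g{\left(N,n \right)} = \frac{5 N}{9}$ ($g{\left(N,n \right)} = \left(\frac{1}{9} \cdot 5 + 0\right) N = \left(\frac{5}{9} + 0\right) N = \frac{5 N}{9}$)
$4747 + g{\left(P,43 \right)} = 4747 + \frac{5}{9} \cdot 6 = 4747 + \frac{10}{3} = \frac{14251}{3}$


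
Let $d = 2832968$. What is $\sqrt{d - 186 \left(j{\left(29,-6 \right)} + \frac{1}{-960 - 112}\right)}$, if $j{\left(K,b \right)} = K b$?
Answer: $\frac{\sqrt{205799618030}}{268} \approx 1692.7$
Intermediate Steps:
$\sqrt{d - 186 \left(j{\left(29,-6 \right)} + \frac{1}{-960 - 112}\right)} = \sqrt{2832968 - 186 \left(29 \left(-6\right) + \frac{1}{-960 - 112}\right)} = \sqrt{2832968 - 186 \left(-174 + \frac{1}{-1072}\right)} = \sqrt{2832968 - 186 \left(-174 - \frac{1}{1072}\right)} = \sqrt{2832968 - - \frac{17347197}{536}} = \sqrt{2832968 + \frac{17347197}{536}} = \sqrt{\frac{1535818045}{536}} = \frac{\sqrt{205799618030}}{268}$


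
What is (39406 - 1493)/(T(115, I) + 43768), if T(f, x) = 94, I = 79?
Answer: 37913/43862 ≈ 0.86437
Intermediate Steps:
(39406 - 1493)/(T(115, I) + 43768) = (39406 - 1493)/(94 + 43768) = 37913/43862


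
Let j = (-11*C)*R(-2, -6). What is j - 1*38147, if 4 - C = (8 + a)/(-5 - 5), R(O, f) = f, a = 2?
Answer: -37817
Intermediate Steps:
C = 5 (C = 4 - (8 + 2)/(-5 - 5) = 4 - 10/(-10) = 4 - 10*(-1)/10 = 4 - 1*(-1) = 4 + 1 = 5)
j = 330 (j = -11*5*(-6) = -55*(-6) = 330)
j - 1*38147 = 330 - 1*38147 = 330 - 38147 = -37817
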